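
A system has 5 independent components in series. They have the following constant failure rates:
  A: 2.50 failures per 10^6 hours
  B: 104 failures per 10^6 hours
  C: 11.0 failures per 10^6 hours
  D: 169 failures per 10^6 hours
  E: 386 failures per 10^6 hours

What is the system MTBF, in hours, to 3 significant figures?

1490

Series of exponential components: λ_sys = Σ λ_i
λ_sys = 0.00000250 + 0.000104 + 0.0000110 + 0.000169 + 0.000386 = 6.7250e-04 /h
MTBF = 1 / λ_sys = 1490 h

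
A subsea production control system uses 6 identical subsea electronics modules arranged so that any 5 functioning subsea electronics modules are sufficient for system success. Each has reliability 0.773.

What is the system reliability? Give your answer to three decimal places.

0.589

R = Σ_{i=5}^{6} C(6,i) p^i (1−p)^{6−i} with p = 0.773
C(6,5)·0.773^5·0.227^1 = 0.37590
C(6,6)·0.773^6·0.227^0 = 0.21334
Sum = 0.589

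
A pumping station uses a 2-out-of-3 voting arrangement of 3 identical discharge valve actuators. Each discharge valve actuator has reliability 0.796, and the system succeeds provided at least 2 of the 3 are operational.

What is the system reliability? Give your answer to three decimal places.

R = Σ_{i=2}^{3} C(3,i) p^i (1−p)^{3−i} with p = 0.796
C(3,2)·0.796^2·0.204^1 = 0.38777
C(3,3)·0.796^3·0.204^0 = 0.50436
Sum = 0.892

0.892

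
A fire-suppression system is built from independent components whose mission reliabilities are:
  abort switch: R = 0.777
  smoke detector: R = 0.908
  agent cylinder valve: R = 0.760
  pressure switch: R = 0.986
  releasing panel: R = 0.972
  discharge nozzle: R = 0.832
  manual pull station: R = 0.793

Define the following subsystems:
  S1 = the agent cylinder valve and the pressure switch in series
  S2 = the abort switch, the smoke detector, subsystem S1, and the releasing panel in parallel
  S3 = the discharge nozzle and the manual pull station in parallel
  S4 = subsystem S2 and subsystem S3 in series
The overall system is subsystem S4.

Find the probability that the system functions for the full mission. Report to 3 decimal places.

0.965

Series (agent cylinder valve and pressure switch): 0.76000 × 0.98600 = 0.74936
Parallel (abort switch, smoke detector, [0.74936], and releasing panel): 1 − (1 − 0.77700)(1 − 0.90800)(1 − 0.74936)(1 − 0.97200) = 0.99986
Parallel (discharge nozzle and manual pull station): 1 − (1 − 0.83200)(1 − 0.79300) = 0.96522
Series ([0.99986] and [0.96522]): 0.99986 × 0.96522 = 0.965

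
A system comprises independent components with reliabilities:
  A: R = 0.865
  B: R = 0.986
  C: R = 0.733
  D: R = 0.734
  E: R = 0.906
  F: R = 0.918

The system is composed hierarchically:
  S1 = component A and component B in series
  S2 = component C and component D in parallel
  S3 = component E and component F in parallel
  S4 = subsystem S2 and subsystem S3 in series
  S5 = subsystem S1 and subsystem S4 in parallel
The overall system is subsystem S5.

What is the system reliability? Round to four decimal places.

0.9885

Series (A and B): 0.865000 × 0.986000 = 0.852890
Parallel (C and D): 1 − (1 − 0.733000)(1 − 0.734000) = 0.928978
Parallel (E and F): 1 − (1 − 0.906000)(1 − 0.918000) = 0.992292
Series ([0.928978] and [0.992292]): 0.928978 × 0.992292 = 0.921817
Parallel ([0.852890] and [0.921817]): 1 − (1 − 0.852890)(1 − 0.921817) = 0.9885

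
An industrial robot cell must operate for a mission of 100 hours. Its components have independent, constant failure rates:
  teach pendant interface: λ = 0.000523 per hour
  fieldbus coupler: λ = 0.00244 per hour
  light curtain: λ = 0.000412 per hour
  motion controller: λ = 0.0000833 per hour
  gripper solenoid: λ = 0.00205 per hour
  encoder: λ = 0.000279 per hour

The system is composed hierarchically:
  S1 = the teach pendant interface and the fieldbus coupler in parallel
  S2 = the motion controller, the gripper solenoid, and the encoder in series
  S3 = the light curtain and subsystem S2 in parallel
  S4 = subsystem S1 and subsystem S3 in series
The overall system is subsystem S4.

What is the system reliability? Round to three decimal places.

R(teach pendant interface) = exp(−0.000523 × 100) = 0.94904
R(fieldbus coupler) = exp(−0.00244 × 100) = 0.78349
R(light curtain) = exp(−0.000412 × 100) = 0.95964
R(motion controller) = exp(−0.0000833 × 100) = 0.99170
R(gripper solenoid) = exp(−0.00205 × 100) = 0.81465
R(encoder) = exp(−0.000279 × 100) = 0.97249
Parallel (teach pendant interface and fieldbus coupler): 1 − (1 − 0.94904)(1 − 0.78349) = 0.98897
Series (motion controller, gripper solenoid, and encoder): 0.99170 × 0.81465 × 0.97249 = 0.78566
Parallel (light curtain and [0.78566]): 1 − (1 − 0.95964)(1 − 0.78566) = 0.99135
Series ([0.98897] and [0.99135]): 0.98897 × 0.99135 = 0.980

0.980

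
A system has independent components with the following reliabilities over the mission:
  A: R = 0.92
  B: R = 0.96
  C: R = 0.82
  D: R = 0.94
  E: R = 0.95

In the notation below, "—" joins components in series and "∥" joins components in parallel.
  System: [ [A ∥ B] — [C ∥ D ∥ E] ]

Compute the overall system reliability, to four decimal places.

0.9963

Parallel (A and B): 1 − (1 − 0.920000)(1 − 0.960000) = 0.996800
Parallel (C, D, and E): 1 − (1 − 0.820000)(1 − 0.940000)(1 − 0.950000) = 0.999460
Series ([0.996800] and [0.999460]): 0.996800 × 0.999460 = 0.9963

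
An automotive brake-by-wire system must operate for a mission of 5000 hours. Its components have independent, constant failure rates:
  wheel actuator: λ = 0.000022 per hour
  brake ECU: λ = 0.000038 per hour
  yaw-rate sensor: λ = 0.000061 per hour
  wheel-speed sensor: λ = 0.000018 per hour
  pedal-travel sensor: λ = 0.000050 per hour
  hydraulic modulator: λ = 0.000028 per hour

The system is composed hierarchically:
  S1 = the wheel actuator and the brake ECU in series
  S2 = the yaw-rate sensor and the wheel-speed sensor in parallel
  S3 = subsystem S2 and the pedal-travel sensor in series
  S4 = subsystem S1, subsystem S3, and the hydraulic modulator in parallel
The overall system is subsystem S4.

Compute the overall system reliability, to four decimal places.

0.9919

R(wheel actuator) = exp(−0.000022 × 5000) = 0.895834
R(brake ECU) = exp(−0.000038 × 5000) = 0.826959
R(yaw-rate sensor) = exp(−0.000061 × 5000) = 0.737123
R(wheel-speed sensor) = exp(−0.000018 × 5000) = 0.913931
R(pedal-travel sensor) = exp(−0.000050 × 5000) = 0.778801
R(hydraulic modulator) = exp(−0.000028 × 5000) = 0.869358
Series (wheel actuator and brake ECU): 0.895834 × 0.826959 = 0.740818
Parallel (yaw-rate sensor and wheel-speed sensor): 1 − (1 − 0.737123)(1 − 0.913931) = 0.977374
Series ([0.977374] and pedal-travel sensor): 0.977374 × 0.778801 = 0.761180
Parallel ([0.740818], [0.761180], and hydraulic modulator): 1 − (1 − 0.740818)(1 − 0.761180)(1 − 0.869358) = 0.9919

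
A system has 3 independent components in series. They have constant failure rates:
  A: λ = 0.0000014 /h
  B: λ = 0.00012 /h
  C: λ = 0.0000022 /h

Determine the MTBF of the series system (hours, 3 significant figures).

Series of exponential components: λ_sys = Σ λ_i
λ_sys = 0.0000014 + 0.00012 + 0.0000022 = 1.2360e-04 /h
MTBF = 1 / λ_sys = 8090 h

8090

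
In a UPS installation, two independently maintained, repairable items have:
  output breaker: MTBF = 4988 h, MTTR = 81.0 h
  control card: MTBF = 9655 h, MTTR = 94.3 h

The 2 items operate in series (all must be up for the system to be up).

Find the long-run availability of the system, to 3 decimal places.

0.975

A(output breaker) = MTBF/(MTBF+MTTR) = 4988/(4988+81.0) = 0.984021
A(control card) = MTBF/(MTBF+MTTR) = 9655/(9655+94.3) = 0.990328
Series availability: 0.984021 × 0.990328 = 0.975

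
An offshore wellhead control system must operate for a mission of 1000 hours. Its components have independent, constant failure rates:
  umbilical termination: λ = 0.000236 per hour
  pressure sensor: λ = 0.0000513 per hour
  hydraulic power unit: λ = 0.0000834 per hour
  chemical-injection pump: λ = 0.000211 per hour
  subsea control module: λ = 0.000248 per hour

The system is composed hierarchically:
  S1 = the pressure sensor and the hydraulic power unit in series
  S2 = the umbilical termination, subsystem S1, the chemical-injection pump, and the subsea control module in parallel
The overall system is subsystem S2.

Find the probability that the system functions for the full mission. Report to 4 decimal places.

R(umbilical termination) = exp(−0.000236 × 1000) = 0.789781
R(pressure sensor) = exp(−0.0000513 × 1000) = 0.949994
R(hydraulic power unit) = exp(−0.0000834 × 1000) = 0.919983
R(chemical-injection pump) = exp(−0.000211 × 1000) = 0.809774
R(subsea control module) = exp(−0.000248 × 1000) = 0.780360
Series (pressure sensor and hydraulic power unit): 0.949994 × 0.919983 = 0.873978
Parallel (umbilical termination, [0.873978], chemical-injection pump, and subsea control module): 1 − (1 − 0.789781)(1 − 0.873978)(1 − 0.809774)(1 − 0.780360) = 0.9989

0.9989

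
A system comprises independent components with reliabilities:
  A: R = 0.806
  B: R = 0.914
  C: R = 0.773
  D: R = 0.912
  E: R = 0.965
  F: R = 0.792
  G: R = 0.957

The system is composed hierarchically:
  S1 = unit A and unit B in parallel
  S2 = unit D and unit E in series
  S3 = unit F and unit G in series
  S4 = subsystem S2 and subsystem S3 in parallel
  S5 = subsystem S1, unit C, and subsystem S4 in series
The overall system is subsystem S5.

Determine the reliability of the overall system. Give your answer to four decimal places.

0.7380

Parallel (A and B): 1 − (1 − 0.806000)(1 − 0.914000) = 0.983316
Series (D and E): 0.912000 × 0.965000 = 0.880080
Series (F and G): 0.792000 × 0.957000 = 0.757944
Parallel ([0.880080] and [0.757944]): 1 − (1 − 0.880080)(1 − 0.757944) = 0.970973
Series ([0.983316], C, and [0.970973]): 0.983316 × 0.773000 × 0.970973 = 0.7380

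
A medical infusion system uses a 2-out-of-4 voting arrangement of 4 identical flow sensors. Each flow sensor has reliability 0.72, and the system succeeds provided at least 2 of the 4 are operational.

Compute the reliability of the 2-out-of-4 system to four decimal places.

0.9306

R = Σ_{i=2}^{4} C(4,i) p^i (1−p)^{4−i} with p = 0.72
C(4,2)·0.72^2·0.28^2 = 0.243855
C(4,3)·0.72^3·0.28^1 = 0.418038
C(4,4)·0.72^4·0.28^0 = 0.268739
Sum = 0.9306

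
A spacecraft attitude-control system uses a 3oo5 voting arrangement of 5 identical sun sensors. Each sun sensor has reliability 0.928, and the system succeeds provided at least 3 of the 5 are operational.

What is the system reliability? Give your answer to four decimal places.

0.9967

R = Σ_{i=3}^{5} C(5,i) p^i (1−p)^{5−i} with p = 0.928
C(5,3)·0.928^3·0.072^2 = 0.041429
C(5,4)·0.928^4·0.072^1 = 0.266990
C(5,5)·0.928^5·0.072^0 = 0.688240
Sum = 0.9967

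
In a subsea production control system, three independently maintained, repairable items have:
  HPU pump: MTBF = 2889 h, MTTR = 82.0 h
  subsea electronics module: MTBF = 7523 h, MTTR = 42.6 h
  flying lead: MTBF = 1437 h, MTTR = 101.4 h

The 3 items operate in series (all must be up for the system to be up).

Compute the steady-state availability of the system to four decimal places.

A(HPU pump) = MTBF/(MTBF+MTTR) = 2889/(2889+82.0) = 0.972400
A(subsea electronics module) = MTBF/(MTBF+MTTR) = 7523/(7523+42.6) = 0.994369
A(flying lead) = MTBF/(MTBF+MTTR) = 1437/(1437+101.4) = 0.934087
Series availability: 0.972400 × 0.994369 × 0.934087 = 0.9032

0.9032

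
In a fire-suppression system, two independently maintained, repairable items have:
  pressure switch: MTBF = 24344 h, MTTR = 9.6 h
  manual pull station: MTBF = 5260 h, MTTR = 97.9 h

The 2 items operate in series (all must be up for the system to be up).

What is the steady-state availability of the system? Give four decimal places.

A(pressure switch) = MTBF/(MTBF+MTTR) = 24344/(24344+9.6) = 0.999606
A(manual pull station) = MTBF/(MTBF+MTTR) = 5260/(5260+97.9) = 0.981728
Series availability: 0.999606 × 0.981728 = 0.9813

0.9813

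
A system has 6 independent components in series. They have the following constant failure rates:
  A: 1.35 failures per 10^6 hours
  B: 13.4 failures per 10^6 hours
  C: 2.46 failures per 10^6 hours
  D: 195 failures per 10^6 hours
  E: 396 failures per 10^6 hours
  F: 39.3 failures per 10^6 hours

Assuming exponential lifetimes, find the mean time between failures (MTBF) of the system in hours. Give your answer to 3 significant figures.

Series of exponential components: λ_sys = Σ λ_i
λ_sys = 0.00000135 + 0.0000134 + 0.00000246 + 0.000195 + 0.000396 + 0.0000393 = 6.4751e-04 /h
MTBF = 1 / λ_sys = 1540 h

1540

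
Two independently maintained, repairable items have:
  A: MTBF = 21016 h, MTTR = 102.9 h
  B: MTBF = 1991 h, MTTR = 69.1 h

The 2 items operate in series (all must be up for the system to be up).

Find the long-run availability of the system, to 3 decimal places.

A(A) = MTBF/(MTBF+MTTR) = 21016/(21016+102.9) = 0.995128
A(B) = MTBF/(MTBF+MTTR) = 1991/(1991+69.1) = 0.966458
Series availability: 0.995128 × 0.966458 = 0.962

0.962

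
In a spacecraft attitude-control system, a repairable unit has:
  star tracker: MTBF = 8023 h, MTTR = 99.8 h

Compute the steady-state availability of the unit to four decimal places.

0.9877

A(star tracker) = MTBF/(MTBF+MTTR) = 8023/(8023+99.8) = 0.9877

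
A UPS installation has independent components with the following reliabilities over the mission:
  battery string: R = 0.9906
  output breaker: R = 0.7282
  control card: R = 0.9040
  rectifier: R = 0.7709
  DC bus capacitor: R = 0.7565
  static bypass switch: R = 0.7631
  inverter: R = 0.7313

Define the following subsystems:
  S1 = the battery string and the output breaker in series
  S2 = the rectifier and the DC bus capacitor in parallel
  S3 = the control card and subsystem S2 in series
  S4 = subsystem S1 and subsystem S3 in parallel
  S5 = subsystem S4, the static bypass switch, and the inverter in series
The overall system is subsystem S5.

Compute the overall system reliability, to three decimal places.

0.535

Series (battery string and output breaker): 0.99060 × 0.72820 = 0.72135
Parallel (rectifier and DC bus capacitor): 1 − (1 − 0.77090)(1 − 0.75650) = 0.94421
Series (control card and [0.94421]): 0.90400 × 0.94421 = 0.85357
Parallel ([0.72135] and [0.85357]): 1 − (1 − 0.72135)(1 − 0.85357) = 0.95920
Series ([0.95920], static bypass switch, and inverter): 0.95920 × 0.76310 × 0.73130 = 0.535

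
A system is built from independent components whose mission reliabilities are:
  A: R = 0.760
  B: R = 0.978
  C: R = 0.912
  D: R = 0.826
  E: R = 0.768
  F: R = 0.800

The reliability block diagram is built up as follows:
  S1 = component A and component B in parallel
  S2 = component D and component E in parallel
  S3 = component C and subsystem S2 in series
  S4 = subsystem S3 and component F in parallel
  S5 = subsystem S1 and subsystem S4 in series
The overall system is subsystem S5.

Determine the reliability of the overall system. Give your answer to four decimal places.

Parallel (A and B): 1 − (1 − 0.760000)(1 − 0.978000) = 0.994720
Parallel (D and E): 1 − (1 − 0.826000)(1 − 0.768000) = 0.959632
Series (C and [0.959632]): 0.912000 × 0.959632 = 0.875184
Parallel ([0.875184] and F): 1 − (1 − 0.875184)(1 − 0.800000) = 0.975037
Series ([0.994720] and [0.975037]): 0.994720 × 0.975037 = 0.9699

0.9699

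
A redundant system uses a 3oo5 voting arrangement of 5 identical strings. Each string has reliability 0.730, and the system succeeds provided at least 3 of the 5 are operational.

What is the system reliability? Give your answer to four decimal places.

0.8743

R = Σ_{i=3}^{5} C(5,i) p^i (1−p)^{5−i} with p = 0.730
C(5,3)·0.730^3·0.270^2 = 0.283593
C(5,4)·0.730^4·0.270^1 = 0.383376
C(5,5)·0.730^5·0.270^0 = 0.207307
Sum = 0.8743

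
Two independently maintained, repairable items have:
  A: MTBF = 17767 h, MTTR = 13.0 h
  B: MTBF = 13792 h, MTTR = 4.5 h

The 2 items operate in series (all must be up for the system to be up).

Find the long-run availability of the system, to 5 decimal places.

A(A) = MTBF/(MTBF+MTTR) = 17767/(17767+13.0) = 0.999269
A(B) = MTBF/(MTBF+MTTR) = 13792/(13792+4.5) = 0.999674
Series availability: 0.999269 × 0.999674 = 0.99894

0.99894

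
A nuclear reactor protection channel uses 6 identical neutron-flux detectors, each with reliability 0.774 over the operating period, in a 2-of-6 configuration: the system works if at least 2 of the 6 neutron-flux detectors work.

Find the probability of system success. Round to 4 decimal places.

R = Σ_{i=2}^{6} C(6,i) p^i (1−p)^{6−i} with p = 0.774
C(6,2)·0.774^2·0.226^4 = 0.023443
C(6,3)·0.774^3·0.226^3 = 0.107048
C(6,4)·0.774^4·0.226^2 = 0.274962
C(6,5)·0.774^5·0.226^1 = 0.376673
C(6,6)·0.774^6·0.226^0 = 0.215004
Sum = 0.9971

0.9971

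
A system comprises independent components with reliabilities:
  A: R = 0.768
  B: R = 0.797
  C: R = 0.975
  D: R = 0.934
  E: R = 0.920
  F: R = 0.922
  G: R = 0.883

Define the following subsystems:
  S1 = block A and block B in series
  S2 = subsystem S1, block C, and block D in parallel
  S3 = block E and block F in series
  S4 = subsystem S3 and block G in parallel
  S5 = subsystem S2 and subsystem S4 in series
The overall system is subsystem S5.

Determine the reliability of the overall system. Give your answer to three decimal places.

Series (A and B): 0.76800 × 0.79700 = 0.61210
Parallel ([0.61210], C, and D): 1 − (1 − 0.61210)(1 − 0.97500)(1 − 0.93400) = 0.99936
Series (E and F): 0.92000 × 0.92200 = 0.84824
Parallel ([0.84824] and G): 1 − (1 − 0.84824)(1 − 0.88300) = 0.98224
Series ([0.99936] and [0.98224]): 0.99936 × 0.98224 = 0.982

0.982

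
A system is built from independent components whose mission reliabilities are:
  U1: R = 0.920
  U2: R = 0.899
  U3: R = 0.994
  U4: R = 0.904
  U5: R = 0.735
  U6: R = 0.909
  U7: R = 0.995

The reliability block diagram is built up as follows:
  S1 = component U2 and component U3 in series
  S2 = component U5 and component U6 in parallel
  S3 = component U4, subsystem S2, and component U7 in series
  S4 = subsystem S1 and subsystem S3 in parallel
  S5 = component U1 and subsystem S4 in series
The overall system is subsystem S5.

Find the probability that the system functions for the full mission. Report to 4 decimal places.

0.9080

Series (U2 and U3): 0.899000 × 0.994000 = 0.893606
Parallel (U5 and U6): 1 − (1 − 0.735000)(1 − 0.909000) = 0.975885
Series (U4, [0.975885], and U7): 0.904000 × 0.975885 × 0.995000 = 0.877789
Parallel ([0.893606] and [0.877789]): 1 − (1 − 0.893606)(1 − 0.877789) = 0.986997
Series (U1 and [0.986997]): 0.920000 × 0.986997 = 0.9080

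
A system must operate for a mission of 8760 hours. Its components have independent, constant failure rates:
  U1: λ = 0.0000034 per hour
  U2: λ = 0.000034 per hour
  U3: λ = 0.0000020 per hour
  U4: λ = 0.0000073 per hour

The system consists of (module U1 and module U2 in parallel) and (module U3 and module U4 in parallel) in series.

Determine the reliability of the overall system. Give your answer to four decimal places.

R(U1) = exp(−0.0000034 × 8760) = 0.970655
R(U2) = exp(−0.000034 × 8760) = 0.742420
R(U3) = exp(−0.0000020 × 8760) = 0.982633
R(U4) = exp(−0.0000073 × 8760) = 0.938054
Parallel (U1 and U2): 1 − (1 − 0.970655)(1 − 0.742420) = 0.992441
Parallel (U3 and U4): 1 − (1 − 0.982633)(1 − 0.938054) = 0.998924
Series ([0.992441] and [0.998924]): 0.992441 × 0.998924 = 0.9914

0.9914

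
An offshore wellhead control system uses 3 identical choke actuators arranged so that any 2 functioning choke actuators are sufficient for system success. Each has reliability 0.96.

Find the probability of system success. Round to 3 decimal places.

0.995

R = Σ_{i=2}^{3} C(3,i) p^i (1−p)^{3−i} with p = 0.96
C(3,2)·0.96^2·0.04^1 = 0.11059
C(3,3)·0.96^3·0.04^0 = 0.88474
Sum = 0.995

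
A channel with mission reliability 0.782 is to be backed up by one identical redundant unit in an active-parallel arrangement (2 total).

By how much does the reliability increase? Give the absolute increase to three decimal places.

0.170

R_before = 0.782
R_after = 1 − (1 − 0.782)^2 = 0.952
ΔR = 0.952 − 0.782 = 0.170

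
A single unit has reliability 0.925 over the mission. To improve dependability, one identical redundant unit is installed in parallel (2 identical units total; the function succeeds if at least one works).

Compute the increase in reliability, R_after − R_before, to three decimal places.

R_before = 0.925
R_after = 1 − (1 − 0.925)^2 = 0.994
ΔR = 0.994 − 0.925 = 0.069

0.069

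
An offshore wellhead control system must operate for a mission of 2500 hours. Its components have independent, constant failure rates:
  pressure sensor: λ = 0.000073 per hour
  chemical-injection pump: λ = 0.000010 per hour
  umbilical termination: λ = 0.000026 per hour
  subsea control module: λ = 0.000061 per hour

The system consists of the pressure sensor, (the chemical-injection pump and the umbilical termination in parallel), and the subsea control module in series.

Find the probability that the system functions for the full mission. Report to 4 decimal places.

0.7142

R(pressure sensor) = exp(−0.000073 × 2500) = 0.833185
R(chemical-injection pump) = exp(−0.000010 × 2500) = 0.975310
R(umbilical termination) = exp(−0.000026 × 2500) = 0.937067
R(subsea control module) = exp(−0.000061 × 2500) = 0.858559
Parallel (chemical-injection pump and umbilical termination): 1 − (1 − 0.975310)(1 − 0.937067) = 0.998446
Series (pressure sensor, [0.998446], and subsea control module): 0.833185 × 0.998446 × 0.858559 = 0.7142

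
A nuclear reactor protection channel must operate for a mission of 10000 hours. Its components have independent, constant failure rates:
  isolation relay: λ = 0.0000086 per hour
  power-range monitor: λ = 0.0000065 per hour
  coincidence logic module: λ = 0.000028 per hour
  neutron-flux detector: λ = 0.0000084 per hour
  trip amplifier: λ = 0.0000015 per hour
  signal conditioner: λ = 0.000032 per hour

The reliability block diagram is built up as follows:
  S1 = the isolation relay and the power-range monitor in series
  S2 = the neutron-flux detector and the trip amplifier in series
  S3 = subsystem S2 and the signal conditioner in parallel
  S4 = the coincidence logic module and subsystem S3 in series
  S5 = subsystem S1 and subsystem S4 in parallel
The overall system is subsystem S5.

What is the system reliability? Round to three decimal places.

R(isolation relay) = exp(−0.0000086 × 10000) = 0.91759
R(power-range monitor) = exp(−0.0000065 × 10000) = 0.93707
R(coincidence logic module) = exp(−0.000028 × 10000) = 0.75578
R(neutron-flux detector) = exp(−0.0000084 × 10000) = 0.91943
R(trip amplifier) = exp(−0.0000015 × 10000) = 0.98511
R(signal conditioner) = exp(−0.000032 × 10000) = 0.72615
Series (isolation relay and power-range monitor): 0.91759 × 0.93707 = 0.85985
Series (neutron-flux detector and trip amplifier): 0.91943 × 0.98511 = 0.90574
Parallel ([0.90574] and signal conditioner): 1 − (1 − 0.90574)(1 − 0.72615) = 0.97419
Series (coincidence logic module and [0.97419]): 0.75578 × 0.97419 = 0.73627
Parallel ([0.85985] and [0.73627]): 1 − (1 − 0.85985)(1 − 0.73627) = 0.963

0.963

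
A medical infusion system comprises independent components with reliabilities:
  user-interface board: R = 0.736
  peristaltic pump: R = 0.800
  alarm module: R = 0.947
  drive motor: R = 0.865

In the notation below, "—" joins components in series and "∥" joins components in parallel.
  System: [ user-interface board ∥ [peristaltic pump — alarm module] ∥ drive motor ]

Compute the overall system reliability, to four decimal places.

Series (peristaltic pump and alarm module): 0.800000 × 0.947000 = 0.757600
Parallel (user-interface board, [0.757600], and drive motor): 1 − (1 − 0.736000)(1 − 0.757600)(1 − 0.865000) = 0.9914

0.9914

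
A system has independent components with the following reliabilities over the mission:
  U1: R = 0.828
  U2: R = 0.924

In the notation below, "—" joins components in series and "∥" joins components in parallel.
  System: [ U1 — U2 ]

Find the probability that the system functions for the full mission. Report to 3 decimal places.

0.765

Series (U1 and U2): 0.82800 × 0.92400 = 0.765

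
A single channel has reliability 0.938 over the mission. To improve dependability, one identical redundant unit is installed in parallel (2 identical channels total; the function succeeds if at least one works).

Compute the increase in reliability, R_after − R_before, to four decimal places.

0.0582

R_before = 0.938
R_after = 1 − (1 − 0.938)^2 = 0.9962
ΔR = 0.9962 − 0.938 = 0.0582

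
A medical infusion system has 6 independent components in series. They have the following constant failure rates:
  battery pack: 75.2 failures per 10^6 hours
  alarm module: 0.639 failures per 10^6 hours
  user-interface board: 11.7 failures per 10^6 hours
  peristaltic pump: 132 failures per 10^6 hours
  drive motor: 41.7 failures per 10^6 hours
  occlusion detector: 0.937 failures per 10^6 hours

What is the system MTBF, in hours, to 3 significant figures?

3810

Series of exponential components: λ_sys = Σ λ_i
λ_sys = 0.0000752 + 0.000000639 + 0.0000117 + 0.000132 + 0.0000417 + 0.000000937 = 2.6218e-04 /h
MTBF = 1 / λ_sys = 3810 h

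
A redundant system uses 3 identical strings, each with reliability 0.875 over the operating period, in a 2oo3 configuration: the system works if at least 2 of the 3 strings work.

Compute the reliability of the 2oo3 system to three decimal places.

0.957

R = Σ_{i=2}^{3} C(3,i) p^i (1−p)^{3−i} with p = 0.875
C(3,2)·0.875^2·0.125^1 = 0.28711
C(3,3)·0.875^3·0.125^0 = 0.66992
Sum = 0.957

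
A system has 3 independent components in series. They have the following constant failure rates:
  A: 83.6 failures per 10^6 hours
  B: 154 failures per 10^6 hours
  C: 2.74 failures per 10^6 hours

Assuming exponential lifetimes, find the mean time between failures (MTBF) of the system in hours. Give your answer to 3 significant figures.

4160

Series of exponential components: λ_sys = Σ λ_i
λ_sys = 0.0000836 + 0.000154 + 0.00000274 = 2.4034e-04 /h
MTBF = 1 / λ_sys = 4160 h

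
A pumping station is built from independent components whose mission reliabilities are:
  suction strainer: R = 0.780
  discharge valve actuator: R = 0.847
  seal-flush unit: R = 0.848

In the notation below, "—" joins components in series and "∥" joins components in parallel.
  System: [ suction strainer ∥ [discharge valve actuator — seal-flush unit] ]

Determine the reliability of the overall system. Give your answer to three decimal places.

0.938

Series (discharge valve actuator and seal-flush unit): 0.84700 × 0.84800 = 0.71826
Parallel (suction strainer and [0.71826]): 1 − (1 − 0.78000)(1 − 0.71826) = 0.938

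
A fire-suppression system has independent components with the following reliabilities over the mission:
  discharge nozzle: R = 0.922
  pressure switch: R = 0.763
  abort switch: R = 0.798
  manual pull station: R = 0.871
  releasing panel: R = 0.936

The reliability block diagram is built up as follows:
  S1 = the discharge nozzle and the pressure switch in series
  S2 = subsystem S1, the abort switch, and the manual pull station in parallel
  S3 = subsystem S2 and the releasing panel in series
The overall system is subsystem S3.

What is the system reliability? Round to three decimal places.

0.929

Series (discharge nozzle and pressure switch): 0.92200 × 0.76300 = 0.70349
Parallel ([0.70349], abort switch, and manual pull station): 1 − (1 − 0.70349)(1 − 0.79800)(1 − 0.87100) = 0.99227
Series ([0.99227] and releasing panel): 0.99227 × 0.93600 = 0.929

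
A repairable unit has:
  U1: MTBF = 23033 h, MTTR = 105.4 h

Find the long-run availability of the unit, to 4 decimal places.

A(U1) = MTBF/(MTBF+MTTR) = 23033/(23033+105.4) = 0.9954

0.9954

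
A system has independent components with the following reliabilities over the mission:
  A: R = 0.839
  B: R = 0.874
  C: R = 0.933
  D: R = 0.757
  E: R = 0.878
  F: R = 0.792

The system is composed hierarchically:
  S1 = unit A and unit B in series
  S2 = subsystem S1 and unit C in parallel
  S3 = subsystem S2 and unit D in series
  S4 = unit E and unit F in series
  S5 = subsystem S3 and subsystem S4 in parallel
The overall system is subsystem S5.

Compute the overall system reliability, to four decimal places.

0.9219

Series (A and B): 0.839000 × 0.874000 = 0.733286
Parallel ([0.733286] and C): 1 − (1 − 0.733286)(1 − 0.933000) = 0.982130
Series ([0.982130] and D): 0.982130 × 0.757000 = 0.743472
Series (E and F): 0.878000 × 0.792000 = 0.695376
Parallel ([0.743472] and [0.695376]): 1 − (1 − 0.743472)(1 − 0.695376) = 0.9219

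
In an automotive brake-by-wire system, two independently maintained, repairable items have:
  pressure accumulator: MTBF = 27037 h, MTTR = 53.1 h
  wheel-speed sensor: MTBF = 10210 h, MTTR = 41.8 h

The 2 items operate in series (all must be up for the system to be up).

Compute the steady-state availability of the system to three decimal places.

0.994

A(pressure accumulator) = MTBF/(MTBF+MTTR) = 27037/(27037+53.1) = 0.998040
A(wheel-speed sensor) = MTBF/(MTBF+MTTR) = 10210/(10210+41.8) = 0.995923
Series availability: 0.998040 × 0.995923 = 0.994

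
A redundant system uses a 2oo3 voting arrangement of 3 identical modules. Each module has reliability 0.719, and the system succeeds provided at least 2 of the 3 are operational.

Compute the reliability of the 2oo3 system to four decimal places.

0.8075

R = Σ_{i=2}^{3} C(3,i) p^i (1−p)^{3−i} with p = 0.719
C(3,2)·0.719^2·0.281^1 = 0.435798
C(3,3)·0.719^3·0.281^0 = 0.371695
Sum = 0.8075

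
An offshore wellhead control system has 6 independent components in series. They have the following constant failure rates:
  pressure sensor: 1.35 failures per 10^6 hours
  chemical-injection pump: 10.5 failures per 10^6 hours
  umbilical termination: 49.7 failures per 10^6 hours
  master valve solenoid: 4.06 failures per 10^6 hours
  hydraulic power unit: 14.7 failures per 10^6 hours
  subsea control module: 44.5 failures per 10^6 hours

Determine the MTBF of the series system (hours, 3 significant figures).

Series of exponential components: λ_sys = Σ λ_i
λ_sys = 0.00000135 + 0.0000105 + 0.0000497 + 0.00000406 + 0.0000147 + 0.0000445 = 1.2481e-04 /h
MTBF = 1 / λ_sys = 8010 h

8010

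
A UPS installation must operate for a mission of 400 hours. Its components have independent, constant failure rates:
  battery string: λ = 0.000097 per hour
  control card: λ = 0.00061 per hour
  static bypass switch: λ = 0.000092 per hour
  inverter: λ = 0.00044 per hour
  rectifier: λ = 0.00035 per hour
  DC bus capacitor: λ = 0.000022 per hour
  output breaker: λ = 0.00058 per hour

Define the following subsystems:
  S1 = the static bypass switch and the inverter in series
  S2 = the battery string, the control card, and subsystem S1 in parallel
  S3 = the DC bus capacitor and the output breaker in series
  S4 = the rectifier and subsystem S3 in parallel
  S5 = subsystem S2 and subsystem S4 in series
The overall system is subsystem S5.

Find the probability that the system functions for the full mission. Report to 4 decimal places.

0.9705

R(battery string) = exp(−0.000097 × 400) = 0.961943
R(control card) = exp(−0.00061 × 400) = 0.783488
R(static bypass switch) = exp(−0.000092 × 400) = 0.963869
R(inverter) = exp(−0.00044 × 400) = 0.838618
R(rectifier) = exp(−0.00035 × 400) = 0.869358
R(DC bus capacitor) = exp(−0.000022 × 400) = 0.991239
R(output breaker) = exp(−0.00058 × 400) = 0.792946
Series (static bypass switch and inverter): 0.963869 × 0.838618 = 0.808318
Parallel (battery string, control card, and [0.808318]): 1 − (1 − 0.961943)(1 − 0.783488)(1 − 0.808318) = 0.998421
Series (DC bus capacitor and output breaker): 0.991239 × 0.792946 = 0.785999
Parallel (rectifier and [0.785999]): 1 − (1 − 0.869358)(1 − 0.785999) = 0.972042
Series ([0.998421] and [0.972042]): 0.998421 × 0.972042 = 0.9705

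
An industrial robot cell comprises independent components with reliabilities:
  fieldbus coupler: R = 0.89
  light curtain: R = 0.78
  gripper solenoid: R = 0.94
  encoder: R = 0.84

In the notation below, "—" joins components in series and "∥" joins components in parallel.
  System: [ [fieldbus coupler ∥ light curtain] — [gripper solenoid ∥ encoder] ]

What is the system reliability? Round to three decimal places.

Parallel (fieldbus coupler and light curtain): 1 − (1 − 0.89000)(1 − 0.78000) = 0.97580
Parallel (gripper solenoid and encoder): 1 − (1 − 0.94000)(1 − 0.84000) = 0.99040
Series ([0.97580] and [0.99040]): 0.97580 × 0.99040 = 0.966

0.966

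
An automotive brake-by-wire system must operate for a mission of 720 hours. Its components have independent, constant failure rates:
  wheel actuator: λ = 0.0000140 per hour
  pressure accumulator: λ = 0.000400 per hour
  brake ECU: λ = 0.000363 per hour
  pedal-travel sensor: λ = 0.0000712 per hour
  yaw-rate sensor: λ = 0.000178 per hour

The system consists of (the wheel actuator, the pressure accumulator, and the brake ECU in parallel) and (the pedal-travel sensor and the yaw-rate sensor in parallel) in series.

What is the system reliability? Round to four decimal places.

R(wheel actuator) = exp(−0.0000140 × 720) = 0.989971
R(pressure accumulator) = exp(−0.000400 × 720) = 0.749762
R(brake ECU) = exp(−0.000363 × 720) = 0.770004
R(pedal-travel sensor) = exp(−0.0000712 × 720) = 0.950028
R(yaw-rate sensor) = exp(−0.000178 × 720) = 0.879713
Parallel (wheel actuator, pressure accumulator, and brake ECU): 1 − (1 − 0.989971)(1 − 0.749762)(1 − 0.770004) = 0.999423
Parallel (pedal-travel sensor and yaw-rate sensor): 1 − (1 − 0.950028)(1 − 0.879713) = 0.993989
Series ([0.999423] and [0.993989]): 0.999423 × 0.993989 = 0.9934

0.9934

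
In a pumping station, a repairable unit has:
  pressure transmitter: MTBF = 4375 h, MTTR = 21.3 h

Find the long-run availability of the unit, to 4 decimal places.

A(pressure transmitter) = MTBF/(MTBF+MTTR) = 4375/(4375+21.3) = 0.9952

0.9952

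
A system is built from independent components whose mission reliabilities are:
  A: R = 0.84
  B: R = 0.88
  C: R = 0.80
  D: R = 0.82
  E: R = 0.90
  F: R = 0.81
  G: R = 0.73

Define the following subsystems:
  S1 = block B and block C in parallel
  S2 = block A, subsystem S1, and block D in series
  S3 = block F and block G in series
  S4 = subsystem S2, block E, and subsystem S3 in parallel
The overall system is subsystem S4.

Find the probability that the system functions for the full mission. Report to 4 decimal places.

Parallel (B and C): 1 − (1 − 0.880000)(1 − 0.800000) = 0.976000
Series (A, [0.976000], and D): 0.840000 × 0.976000 × 0.820000 = 0.672269
Series (F and G): 0.810000 × 0.730000 = 0.591300
Parallel ([0.672269], E, and [0.591300]): 1 − (1 − 0.672269)(1 − 0.900000)(1 − 0.591300) = 0.9866

0.9866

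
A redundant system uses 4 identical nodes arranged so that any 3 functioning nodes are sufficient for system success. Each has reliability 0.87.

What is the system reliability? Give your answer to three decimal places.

R = Σ_{i=3}^{4} C(4,i) p^i (1−p)^{4−i} with p = 0.87
C(4,3)·0.87^3·0.13^1 = 0.34242
C(4,4)·0.87^4·0.13^0 = 0.57290
Sum = 0.915

0.915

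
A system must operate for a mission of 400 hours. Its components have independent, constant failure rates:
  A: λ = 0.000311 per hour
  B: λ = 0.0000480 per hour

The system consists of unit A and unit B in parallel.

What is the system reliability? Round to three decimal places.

0.998

R(A) = exp(−0.000311 × 400) = 0.88303
R(B) = exp(−0.0000480 × 400) = 0.98098
Parallel (A and B): 1 − (1 − 0.88303)(1 − 0.98098) = 0.998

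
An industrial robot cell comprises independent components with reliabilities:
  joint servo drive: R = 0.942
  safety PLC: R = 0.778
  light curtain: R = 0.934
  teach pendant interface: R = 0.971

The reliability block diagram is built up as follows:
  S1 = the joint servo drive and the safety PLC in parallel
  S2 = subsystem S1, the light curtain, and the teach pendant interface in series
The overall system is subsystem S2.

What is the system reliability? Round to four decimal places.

0.8952

Parallel (joint servo drive and safety PLC): 1 − (1 − 0.942000)(1 − 0.778000) = 0.987124
Series ([0.987124], light curtain, and teach pendant interface): 0.987124 × 0.934000 × 0.971000 = 0.8952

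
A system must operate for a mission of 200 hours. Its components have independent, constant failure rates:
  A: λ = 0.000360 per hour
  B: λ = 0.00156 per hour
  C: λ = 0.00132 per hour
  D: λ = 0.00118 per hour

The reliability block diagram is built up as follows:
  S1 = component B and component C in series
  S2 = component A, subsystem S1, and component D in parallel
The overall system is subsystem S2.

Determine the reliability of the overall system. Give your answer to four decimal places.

R(A) = exp(−0.000360 × 200) = 0.930531
R(B) = exp(−0.00156 × 200) = 0.731982
R(C) = exp(−0.00132 × 200) = 0.767974
R(D) = exp(−0.00118 × 200) = 0.789781
Series (B and C): 0.731982 × 0.767974 = 0.562143
Parallel (A, [0.562143], and D): 1 − (1 − 0.930531)(1 − 0.562143)(1 − 0.789781) = 0.9936

0.9936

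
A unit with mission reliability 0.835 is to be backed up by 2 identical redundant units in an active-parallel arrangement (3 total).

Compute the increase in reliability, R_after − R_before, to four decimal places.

0.1605

R_before = 0.835
R_after = 1 − (1 − 0.835)^3 = 0.9955
ΔR = 0.9955 − 0.835 = 0.1605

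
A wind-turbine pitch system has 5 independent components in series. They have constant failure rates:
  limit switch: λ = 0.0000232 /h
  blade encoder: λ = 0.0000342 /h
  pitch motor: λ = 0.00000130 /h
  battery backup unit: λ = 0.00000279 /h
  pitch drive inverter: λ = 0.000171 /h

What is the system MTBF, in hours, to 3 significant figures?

Series of exponential components: λ_sys = Σ λ_i
λ_sys = 0.0000232 + 0.0000342 + 0.00000130 + 0.00000279 + 0.000171 = 2.3249e-04 /h
MTBF = 1 / λ_sys = 4300 h

4300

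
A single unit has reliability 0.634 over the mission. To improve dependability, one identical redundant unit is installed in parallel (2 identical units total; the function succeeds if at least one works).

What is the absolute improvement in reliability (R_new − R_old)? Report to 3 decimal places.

0.232

R_before = 0.634
R_after = 1 − (1 − 0.634)^2 = 0.866
ΔR = 0.866 − 0.634 = 0.232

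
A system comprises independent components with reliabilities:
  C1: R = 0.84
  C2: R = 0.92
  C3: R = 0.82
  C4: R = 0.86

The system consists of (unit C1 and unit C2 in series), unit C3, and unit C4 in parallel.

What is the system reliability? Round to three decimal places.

Series (C1 and C2): 0.84000 × 0.92000 = 0.77280
Parallel ([0.77280], C3, and C4): 1 − (1 − 0.77280)(1 − 0.82000)(1 − 0.86000) = 0.994

0.994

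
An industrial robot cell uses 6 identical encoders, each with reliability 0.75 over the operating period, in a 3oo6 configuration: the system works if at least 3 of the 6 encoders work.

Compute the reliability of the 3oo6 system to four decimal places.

0.9624

R = Σ_{i=3}^{6} C(6,i) p^i (1−p)^{6−i} with p = 0.75
C(6,3)·0.75^3·0.25^3 = 0.131836
C(6,4)·0.75^4·0.25^2 = 0.296631
C(6,5)·0.75^5·0.25^1 = 0.355957
C(6,6)·0.75^6·0.25^0 = 0.177979
Sum = 0.9624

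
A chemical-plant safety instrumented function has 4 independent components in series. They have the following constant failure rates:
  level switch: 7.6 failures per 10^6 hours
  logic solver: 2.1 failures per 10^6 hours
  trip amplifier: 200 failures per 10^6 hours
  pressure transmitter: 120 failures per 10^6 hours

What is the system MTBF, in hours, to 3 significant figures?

3030

Series of exponential components: λ_sys = Σ λ_i
λ_sys = 0.0000076 + 0.0000021 + 0.00020 + 0.00012 = 3.2970e-04 /h
MTBF = 1 / λ_sys = 3030 h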